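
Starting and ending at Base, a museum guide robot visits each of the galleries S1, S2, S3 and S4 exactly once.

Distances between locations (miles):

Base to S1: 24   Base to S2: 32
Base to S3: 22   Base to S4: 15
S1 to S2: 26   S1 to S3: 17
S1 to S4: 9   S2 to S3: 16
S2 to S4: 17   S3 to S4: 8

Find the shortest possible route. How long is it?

88 miles — the shortest possible round trip.

With 4 stops there are 4!/2 = 12 distinct round trips (a route and its reverse cost the same).
Base - S1 - S2 - S3 - S4 - Base: 24+26+16+8+15 = 89
Base - S1 - S2 - S4 - S3 - Base: 24+26+17+8+22 = 97
Base - S1 - S3 - S2 - S4 - Base: 24+17+16+17+15 = 89
Base - S1 - S3 - S4 - S2 - Base: 24+17+8+17+32 = 98
Base - S1 - S4 - S2 - S3 - Base: 24+9+17+16+22 = 88
Base - S1 - S4 - S3 - S2 - Base: 24+9+8+16+32 = 89
Base - S2 - S1 - S3 - S4 - Base: 32+26+17+8+15 = 98
Base - S2 - S1 - S4 - S3 - Base: 32+26+9+8+22 = 97
Base - S2 - S3 - S1 - S4 - Base: 32+16+17+9+15 = 89
Base - S2 - S4 - S1 - S3 - Base: 32+17+9+17+22 = 97
Base - S3 - S1 - S2 - S4 - Base: 22+17+26+17+15 = 97
Base - S3 - S2 - S1 - S4 - Base: 22+16+26+9+15 = 88
The minimum is 88.
One optimal route: Base → S1 → S4 → S2 → S3 → Base (or its reverse).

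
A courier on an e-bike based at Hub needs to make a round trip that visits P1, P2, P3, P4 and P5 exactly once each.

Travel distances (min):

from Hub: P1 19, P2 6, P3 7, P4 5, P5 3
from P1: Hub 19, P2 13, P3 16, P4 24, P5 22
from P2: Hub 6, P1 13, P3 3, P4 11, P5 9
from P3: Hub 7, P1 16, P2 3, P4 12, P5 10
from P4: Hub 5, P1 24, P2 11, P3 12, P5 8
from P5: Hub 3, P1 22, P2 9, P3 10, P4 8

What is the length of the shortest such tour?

Minimum total distance: 58 min.

Hub → P1 → P2 → P3 → P4 → P5 → Hub: 19+13+3+12+8+3 = 58
Hub → P1 → P2 → P3 → P5 → P4 → Hub: 19+13+3+10+8+5 = 58
Hub → P1 → P2 → P4 → P3 → P5 → Hub: 19+13+11+12+10+3 = 68
Hub → P1 → P2 → P4 → P5 → P3 → Hub: 19+13+11+8+10+7 = 68
Hub → P1 → P2 → P5 → P3 → P4 → Hub: 19+13+9+10+12+5 = 68
Hub → P1 → P2 → P5 → P4 → P3 → Hub: 19+13+9+8+12+7 = 68
Hub → P1 → P3 → P2 → P4 → P5 → Hub: 19+16+3+11+8+3 = 60
Hub → P1 → P3 → P2 → P5 → P4 → Hub: 19+16+3+9+8+5 = 60
Hub → P1 → P3 → P4 → P2 → P5 → Hub: 19+16+12+11+9+3 = 70
Hub → P1 → P3 → P4 → P5 → P2 → Hub: 19+16+12+8+9+6 = 70
Hub → P1 → P3 → P5 → P2 → P4 → Hub: 19+16+10+9+11+5 = 70
Hub → P1 → P3 → P5 → P4 → P2 → Hub: 19+16+10+8+11+6 = 70
Hub → P1 → P4 → P2 → P3 → P5 → Hub: 19+24+11+3+10+3 = 70
Hub → P1 → P4 → P2 → P5 → P3 → Hub: 19+24+11+9+10+7 = 80
… (46 more)
The minimum is 58.
One optimal route: Hub → P1 → P2 → P3 → P4 → P5 → Hub (or its reverse).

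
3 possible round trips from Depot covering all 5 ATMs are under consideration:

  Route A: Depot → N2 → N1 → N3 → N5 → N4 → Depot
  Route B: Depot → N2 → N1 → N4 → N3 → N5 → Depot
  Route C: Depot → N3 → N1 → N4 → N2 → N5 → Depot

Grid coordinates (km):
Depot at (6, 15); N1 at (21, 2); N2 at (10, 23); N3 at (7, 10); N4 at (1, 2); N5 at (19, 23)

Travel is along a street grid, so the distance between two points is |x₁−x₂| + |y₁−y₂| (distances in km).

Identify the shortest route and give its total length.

Shortest is Route C, total 108 km.

Route A: 12 + 32 + 22 + 25 + 39 + 18 = 148
Route B: 12 + 32 + 20 + 14 + 25 + 21 = 124
Route C: 6 + 22 + 20 + 30 + 9 + 21 = 108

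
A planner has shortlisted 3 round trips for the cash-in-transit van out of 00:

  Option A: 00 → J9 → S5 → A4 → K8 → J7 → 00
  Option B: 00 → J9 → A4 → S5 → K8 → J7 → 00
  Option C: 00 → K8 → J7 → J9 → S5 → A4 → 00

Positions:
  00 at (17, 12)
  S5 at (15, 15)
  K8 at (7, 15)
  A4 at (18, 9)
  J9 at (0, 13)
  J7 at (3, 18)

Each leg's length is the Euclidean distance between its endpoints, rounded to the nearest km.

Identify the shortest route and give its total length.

Option A: 17 + 15 + 7 + 13 + 5 + 15 = 72
Option B: 17 + 18 + 7 + 8 + 5 + 15 = 70
Option C: 10 + 5 + 6 + 15 + 7 + 3 = 46

Shortest is Option C, total 46 km.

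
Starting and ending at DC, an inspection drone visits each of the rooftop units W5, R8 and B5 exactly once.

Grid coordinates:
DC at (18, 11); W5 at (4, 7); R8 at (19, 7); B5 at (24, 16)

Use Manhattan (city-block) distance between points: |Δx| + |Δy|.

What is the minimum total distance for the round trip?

Shortest round trip = 58.

There are 3 distinct closed tours to check (reversals are equivalent).
DC - W5 - R8 - B5 - DC: 18+15+14+11 = 58
DC - W5 - B5 - R8 - DC: 18+29+14+5 = 66
DC - R8 - W5 - B5 - DC: 5+15+29+11 = 60
The minimum is 58.
One optimal route: DC → W5 → R8 → B5 → DC (or its reverse).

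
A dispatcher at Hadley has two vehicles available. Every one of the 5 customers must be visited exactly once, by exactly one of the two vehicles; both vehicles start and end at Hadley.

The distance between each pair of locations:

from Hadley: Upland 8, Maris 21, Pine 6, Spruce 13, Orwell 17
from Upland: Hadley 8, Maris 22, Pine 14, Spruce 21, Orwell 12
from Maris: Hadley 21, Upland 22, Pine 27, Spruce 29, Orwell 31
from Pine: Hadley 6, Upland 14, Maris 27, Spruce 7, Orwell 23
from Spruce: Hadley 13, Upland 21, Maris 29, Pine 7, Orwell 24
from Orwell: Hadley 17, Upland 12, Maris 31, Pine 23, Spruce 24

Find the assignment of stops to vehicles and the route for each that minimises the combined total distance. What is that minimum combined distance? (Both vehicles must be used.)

Minimum combined distance: 98.

Try each way of splitting the stops between the two vehicles (each non-empty) and, for each split, find the best tour for each vehicle:
  {Upland} + {Maris, Pine, Spruce, Orwell}: 16 + 89 = 105
  {Maris} + {Upland, Pine, Spruce, Orwell}: 42 + 57 = 99
  {Upland, Maris} + {Pine, Spruce, Orwell}: 51 + 54 = 105
  {Pine} + {Upland, Maris, Spruce, Orwell}: 12 + 92 = 104
  {Upland, Pine} + {Maris, Spruce, Orwell}: 28 + 89 = 117
  {Maris, Pine} + {Upland, Spruce, Orwell}: 54 + 57 = 111
  … (15 splits in total)
  {Pine, Spruce} + {Upland, Maris, Orwell}: 26 + 72 = 98  ← best
Best: vehicle 1 Hadley → Pine → Spruce → Hadley = 26; vehicle 2 Hadley → Upland → Orwell → Maris → Hadley = 72; combined 98.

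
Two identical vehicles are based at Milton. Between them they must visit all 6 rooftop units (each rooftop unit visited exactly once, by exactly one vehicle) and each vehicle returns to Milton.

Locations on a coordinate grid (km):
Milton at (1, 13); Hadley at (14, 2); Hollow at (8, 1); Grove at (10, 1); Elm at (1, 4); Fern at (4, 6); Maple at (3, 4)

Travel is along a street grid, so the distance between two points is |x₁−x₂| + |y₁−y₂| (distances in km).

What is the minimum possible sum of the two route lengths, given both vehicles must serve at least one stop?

68 km — the smallest possible combined total.

Check every non-empty split of the stops between the two vehicles; for each half take its own optimal tour:
  {Hadley} + {Hollow, Grove, Elm, Fern, Maple}: 48 + 42 = 90
  {Hollow} + {Hadley, Grove, Elm, Fern, Maple}: 38 + 50 = 88
  {Hadley, Hollow} + {Grove, Elm, Fern, Maple}: 50 + 42 = 92
  {Grove} + {Hadley, Hollow, Elm, Fern, Maple}: 42 + 50 = 92
  {Hadley, Grove} + {Hollow, Elm, Fern, Maple}: 50 + 38 = 88
  {Hollow, Grove} + {Hadley, Elm, Fern, Maple}: 42 + 48 = 90
  … (31 splits in total)
  {Elm} + {Hadley, Hollow, Grove, Fern, Maple}: 18 + 50 = 68  ← best
Best: vehicle 1 Milton → Elm → Milton = 18; vehicle 2 Milton → Fern → Hadley → Grove → Hollow → Maple → Milton = 50; combined 68.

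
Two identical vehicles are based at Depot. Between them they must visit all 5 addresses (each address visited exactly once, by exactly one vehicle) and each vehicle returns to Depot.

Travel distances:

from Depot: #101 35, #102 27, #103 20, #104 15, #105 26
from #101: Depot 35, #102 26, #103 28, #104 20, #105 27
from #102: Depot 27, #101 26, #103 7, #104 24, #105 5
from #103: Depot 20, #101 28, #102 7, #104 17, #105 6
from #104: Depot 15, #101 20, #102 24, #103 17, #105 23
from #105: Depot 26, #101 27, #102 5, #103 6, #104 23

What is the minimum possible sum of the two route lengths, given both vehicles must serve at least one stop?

122 — the smallest possible combined total.

Try each way of splitting the stops between the two vehicles (each non-empty) and, for each split, find the best tour for each vehicle:
  {#101} + {#102, #103, #104, #105}: 70 + 70 = 140
  {#102} + {#101, #103, #104, #105}: 54 + 88 = 142
  {#101, #102} + {#103, #104, #105}: 88 + 64 = 152
  {#103} + {#101, #102, #104, #105}: 40 + 92 = 132
  {#101, #103} + {#102, #104, #105}: 83 + 70 = 153
  {#102, #103} + {#101, #104, #105}: 54 + 88 = 142
  … (15 splits in total)
  {#104} + {#101, #102, #103, #105}: 30 + 92 = 122  ← best
Best: vehicle 1 Depot → #104 → Depot = 30; vehicle 2 Depot → #101 → #102 → #105 → #103 → Depot = 92; combined 122.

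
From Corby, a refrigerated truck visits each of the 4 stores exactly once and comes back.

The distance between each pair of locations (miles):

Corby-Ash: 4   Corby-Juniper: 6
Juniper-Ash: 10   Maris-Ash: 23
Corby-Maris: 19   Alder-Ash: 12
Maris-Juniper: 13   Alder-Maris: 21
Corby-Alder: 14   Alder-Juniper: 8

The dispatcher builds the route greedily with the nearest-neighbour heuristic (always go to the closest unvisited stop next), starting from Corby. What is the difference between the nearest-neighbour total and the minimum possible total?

Excess over optimum: 6 miles.

Corby: Ash=4, Juniper=6, Alder=14, Maris=19 ⇒ Ash
Ash: Juniper=10, Alder=12, Maris=23 ⇒ Juniper
Juniper: Alder=8, Maris=13 ⇒ Alder
Alder: Maris=21 ⇒ Maris
NN route Corby → Ash → Juniper → Alder → Maris → Corby costs 62.
Optimal: Corby → Maris → Juniper → Alder → Ash → Corby costs 56 (by enumerating all 12 distinct tours).
Excess = 62 − 56 = 6.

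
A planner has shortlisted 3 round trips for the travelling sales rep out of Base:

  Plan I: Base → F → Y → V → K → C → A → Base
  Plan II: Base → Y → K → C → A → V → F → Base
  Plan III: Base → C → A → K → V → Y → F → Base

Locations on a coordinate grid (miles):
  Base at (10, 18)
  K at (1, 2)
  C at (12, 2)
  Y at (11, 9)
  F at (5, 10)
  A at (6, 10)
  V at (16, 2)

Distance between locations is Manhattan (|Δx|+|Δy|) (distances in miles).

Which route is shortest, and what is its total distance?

Plan I: 13 + 7 + 12 + 15 + 11 + 14 + 12 = 84
Plan II: 10 + 17 + 11 + 14 + 18 + 19 + 13 = 102
Plan III: 18 + 14 + 13 + 15 + 12 + 7 + 13 = 92

84 miles — Plan I is the shortest.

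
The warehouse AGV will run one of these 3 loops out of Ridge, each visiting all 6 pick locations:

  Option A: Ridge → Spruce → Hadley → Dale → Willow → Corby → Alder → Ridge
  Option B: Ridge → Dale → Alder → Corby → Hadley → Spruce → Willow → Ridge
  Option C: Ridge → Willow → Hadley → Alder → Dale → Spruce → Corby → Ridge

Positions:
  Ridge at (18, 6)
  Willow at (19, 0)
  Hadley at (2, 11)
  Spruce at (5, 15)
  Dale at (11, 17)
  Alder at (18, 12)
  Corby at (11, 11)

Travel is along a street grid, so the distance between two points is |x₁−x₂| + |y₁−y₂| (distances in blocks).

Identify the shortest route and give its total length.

Option A: 22 + 7 + 15 + 25 + 19 + 8 + 6 = 102
Option B: 18 + 12 + 8 + 9 + 7 + 29 + 7 = 90
Option C: 7 + 28 + 17 + 12 + 8 + 10 + 12 = 94

Shortest is Option B, total 90 blocks.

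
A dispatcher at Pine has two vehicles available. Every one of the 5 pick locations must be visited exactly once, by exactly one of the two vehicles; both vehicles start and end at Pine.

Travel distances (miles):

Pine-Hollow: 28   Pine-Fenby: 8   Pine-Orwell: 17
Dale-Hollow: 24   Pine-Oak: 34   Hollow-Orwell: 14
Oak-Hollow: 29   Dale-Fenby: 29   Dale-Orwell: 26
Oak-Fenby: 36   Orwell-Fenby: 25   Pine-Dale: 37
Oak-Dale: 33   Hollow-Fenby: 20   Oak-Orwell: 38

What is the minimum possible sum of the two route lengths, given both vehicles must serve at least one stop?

Check every non-empty split of the stops between the two vehicles; for each half take its own optimal tour:
  {Oak} + {Dale, Hollow, Orwell, Fenby}: 68 + 92 = 160
  {Dale} + {Oak, Hollow, Orwell, Fenby}: 74 + 104 = 178
  {Oak, Dale} + {Hollow, Orwell, Fenby}: 104 + 59 = 163
  {Hollow} + {Oak, Dale, Orwell, Fenby}: 56 + 120 = 176
  {Oak, Hollow} + {Dale, Orwell, Fenby}: 91 + 80 = 171
  {Dale, Hollow} + {Oak, Orwell, Fenby}: 89 + 99 = 188
  … (15 splits in total)
  {Oak, Dale, Hollow, Orwell} + {Fenby}: 122 + 16 = 138  ← best
Best: vehicle 1 Pine → Oak → Dale → Hollow → Orwell → Pine = 122; vehicle 2 Pine → Fenby → Pine = 16; combined 138.

Minimum combined distance: 138 miles.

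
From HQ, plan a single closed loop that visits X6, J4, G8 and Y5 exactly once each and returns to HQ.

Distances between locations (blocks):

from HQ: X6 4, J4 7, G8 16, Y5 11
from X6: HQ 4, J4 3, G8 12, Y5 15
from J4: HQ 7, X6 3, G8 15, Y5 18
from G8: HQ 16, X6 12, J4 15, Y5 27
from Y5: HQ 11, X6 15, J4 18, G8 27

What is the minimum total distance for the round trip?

With 4 stops there are 4!/2 = 12 distinct round trips (a route and its reverse cost the same).
HQ→X6→J4→G8→Y5→HQ: 4+3+15+27+11 = 60
HQ→X6→J4→Y5→G8→HQ: 4+3+18+27+16 = 68
HQ→X6→G8→J4→Y5→HQ: 4+12+15+18+11 = 60
HQ→X6→G8→Y5→J4→HQ: 4+12+27+18+7 = 68
HQ→X6→Y5→J4→G8→HQ: 4+15+18+15+16 = 68
HQ→X6→Y5→G8→J4→HQ: 4+15+27+15+7 = 68
HQ→J4→X6→G8→Y5→HQ: 7+3+12+27+11 = 60
HQ→J4→X6→Y5→G8→HQ: 7+3+15+27+16 = 68
HQ→J4→G8→X6→Y5→HQ: 7+15+12+15+11 = 60
HQ→J4→Y5→X6→G8→HQ: 7+18+15+12+16 = 68
HQ→G8→X6→J4→Y5→HQ: 16+12+3+18+11 = 60
HQ→G8→J4→X6→Y5→HQ: 16+15+3+15+11 = 60
The minimum is 60.
One optimal route: HQ → X6 → J4 → G8 → Y5 → HQ (or its reverse).

Minimum total distance: 60 blocks.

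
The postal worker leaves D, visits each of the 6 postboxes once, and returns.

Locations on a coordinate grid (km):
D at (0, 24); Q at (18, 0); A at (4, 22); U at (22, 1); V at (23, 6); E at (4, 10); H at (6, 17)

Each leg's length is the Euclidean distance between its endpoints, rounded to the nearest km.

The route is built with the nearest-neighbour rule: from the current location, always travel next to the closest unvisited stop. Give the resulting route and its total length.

Nearest-neighbour total = 71 km; route D → A → H → E → Q → U → V → D.

From D: distances to unvisited — A=4, H=9, E=15, V=29, Q=30, U=32. Nearest is A (4).
From A: distances to unvisited — H=5, E=12, V=25, Q=26, U=28. Nearest is H (5).
From H: distances to unvisited — E=7, V=20, Q=21, U=23. Nearest is E (7).
From E: distances to unvisited — Q=17, V=19, U=20. Nearest is Q (17).
From Q: distances to unvisited — U=4, V=8. Nearest is U (4).
From U: distances to unvisited — V=5. Nearest is V (5).
Return V→D: 29.
Total = 4 + 5 + 7 + 17 + 4 + 5 + 29 = 71.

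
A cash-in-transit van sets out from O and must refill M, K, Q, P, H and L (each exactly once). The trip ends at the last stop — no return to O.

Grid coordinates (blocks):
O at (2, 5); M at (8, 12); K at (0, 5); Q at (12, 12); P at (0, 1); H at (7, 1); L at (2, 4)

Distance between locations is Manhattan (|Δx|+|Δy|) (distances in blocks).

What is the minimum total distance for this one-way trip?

Shortest open route: 31 blocks.

There are 6! = 720 possible orderings.
O→M→K→Q→P→H→L: 13+15+19+23+7+8 = 85
O→M→K→Q→P→L→H: 13+15+19+23+5+8 = 83
O→M→K→Q→H→P→L: 13+15+19+16+7+5 = 75
O→M→K→Q→H→L→P: 13+15+19+16+8+5 = 76
O→M→K→Q→L→P→H: 13+15+19+18+5+7 = 77
O→M→K→Q→L→H→P: 13+15+19+18+8+7 = 80
O→M→K→P→Q→H→L: 13+15+4+23+16+8 = 79
O→M→K→P→Q→L→H: 13+15+4+23+18+8 = 81
… (712 more)
O→L→K→P→H→M→Q: 1+3+4+7+12+4 = 31  ← best
The minimum is 31.
One shortest path: O → L → K → P → H → M → Q.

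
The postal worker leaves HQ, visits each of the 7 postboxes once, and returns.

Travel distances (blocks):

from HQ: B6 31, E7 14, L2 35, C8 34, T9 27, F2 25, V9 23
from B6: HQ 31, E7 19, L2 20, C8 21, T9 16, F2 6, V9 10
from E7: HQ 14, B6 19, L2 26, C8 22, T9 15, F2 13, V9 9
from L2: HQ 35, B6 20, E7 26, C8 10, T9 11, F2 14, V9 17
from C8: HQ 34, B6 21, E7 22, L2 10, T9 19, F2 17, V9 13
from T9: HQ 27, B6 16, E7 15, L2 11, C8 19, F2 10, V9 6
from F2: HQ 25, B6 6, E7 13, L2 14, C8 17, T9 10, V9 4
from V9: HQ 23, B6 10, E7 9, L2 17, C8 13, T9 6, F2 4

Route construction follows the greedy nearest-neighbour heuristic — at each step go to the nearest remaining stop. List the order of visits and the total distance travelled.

At HQ the remaining stops are E7 14, V9 23, F2 25, T9 27, B6 31, C8 34, L2 35; go to E7.
At E7 the remaining stops are V9 9, F2 13, T9 15, B6 19, C8 22, L2 26; go to V9.
At V9 the remaining stops are F2 4, T9 6, B6 10, C8 13, L2 17; go to F2.
At F2 the remaining stops are B6 6, T9 10, L2 14, C8 17; go to B6.
At B6 the remaining stops are T9 16, L2 20, C8 21; go to T9.
At T9 the remaining stops are L2 11, C8 19; go to L2.
At L2 the remaining stops are C8 10; go to C8.
Return C8→HQ: 34.
Total = 14 + 9 + 4 + 6 + 16 + 11 + 10 + 34 = 104.

Total distance 104 blocks via the nearest-neighbour route HQ → E7 → V9 → F2 → B6 → T9 → L2 → C8 → HQ.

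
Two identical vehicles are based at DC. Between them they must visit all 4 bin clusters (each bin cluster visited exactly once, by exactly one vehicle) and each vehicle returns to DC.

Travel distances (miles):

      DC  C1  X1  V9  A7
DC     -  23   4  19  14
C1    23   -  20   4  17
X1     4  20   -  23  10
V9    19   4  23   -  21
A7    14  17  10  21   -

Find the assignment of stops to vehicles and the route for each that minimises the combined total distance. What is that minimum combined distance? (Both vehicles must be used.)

There are 2^3 − 1 = 7 ways to divide the 4 stops into two non-empty groups. For each, the best each vehicle can do is its own shortest tour through its group:
  {C1} + {X1, V9, A7}: 46 + 54 = 100
  {X1} + {C1, V9, A7}: 8 + 54 = 62
  {C1, X1} + {V9, A7}: 47 + 54 = 101
  {V9} + {C1, X1, A7}: 38 + 54 = 92
  {C1, V9} + {X1, A7}: 46 + 28 = 74
  {X1, V9} + {C1, A7}: 46 + 54 = 100
  … (7 splits in total)
Best: vehicle 1 DC → X1 → DC = 8; vehicle 2 DC → V9 → C1 → A7 → DC = 54; combined 62.

Minimum combined distance: 62 miles.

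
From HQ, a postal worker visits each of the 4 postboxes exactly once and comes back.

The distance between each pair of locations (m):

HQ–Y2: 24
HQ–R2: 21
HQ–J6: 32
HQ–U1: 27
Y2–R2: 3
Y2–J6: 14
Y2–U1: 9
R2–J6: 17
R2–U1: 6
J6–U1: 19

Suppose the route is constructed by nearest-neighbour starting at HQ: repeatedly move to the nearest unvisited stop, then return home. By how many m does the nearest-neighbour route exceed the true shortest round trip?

HQ: R2=21, Y2=24, U1=27, J6=32 ⇒ R2
R2: Y2=3, U1=6, J6=17 ⇒ Y2
Y2: U1=9, J6=14 ⇒ U1
U1: J6=19 ⇒ J6
NN route HQ → R2 → Y2 → U1 → J6 → HQ costs 84.
Optimal: HQ → R2 → U1 → Y2 → J6 → HQ costs 82 (by enumerating all 12 distinct tours).
Excess = 84 − 82 = 2.

The nearest-neighbour route is 2 m longer than optimal.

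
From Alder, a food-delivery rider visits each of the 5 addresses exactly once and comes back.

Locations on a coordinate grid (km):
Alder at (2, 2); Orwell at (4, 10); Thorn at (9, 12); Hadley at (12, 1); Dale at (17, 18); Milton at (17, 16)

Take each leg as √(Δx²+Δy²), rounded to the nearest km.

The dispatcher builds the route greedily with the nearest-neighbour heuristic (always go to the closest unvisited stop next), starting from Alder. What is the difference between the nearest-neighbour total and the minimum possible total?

Alder: Orwell=8, Hadley=10, Thorn=12, Milton=21, Dale=22 ⇒ Orwell
Orwell: Thorn=5, Hadley=12, Milton=14, Dale=15 ⇒ Thorn
Thorn: Milton=9, Dale=10, Hadley=11 ⇒ Milton
Milton: Dale=2, Hadley=16 ⇒ Dale
Dale: Hadley=18 ⇒ Hadley
NN route Alder → Orwell → Thorn → Milton → Dale → Hadley → Alder costs 52.
Optimal: Alder → Orwell → Thorn → Dale → Milton → Hadley → Alder costs 51 (by enumerating all 60 distinct tours).
Excess = 52 − 51 = 1.

1 km longer than the optimal tour.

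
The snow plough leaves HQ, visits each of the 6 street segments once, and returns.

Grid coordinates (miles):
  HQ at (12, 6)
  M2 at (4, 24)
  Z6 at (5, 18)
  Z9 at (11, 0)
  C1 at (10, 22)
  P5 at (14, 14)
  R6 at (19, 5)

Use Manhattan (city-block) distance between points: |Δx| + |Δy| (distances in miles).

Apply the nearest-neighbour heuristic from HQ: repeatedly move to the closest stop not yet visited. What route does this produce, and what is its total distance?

80 miles along HQ → Z9 → R6 → P5 → C1 → M2 → Z6 → HQ.

From HQ: distances to unvisited — Z9=7, R6=8, P5=10, C1=18, Z6=19, M2=26. Nearest is Z9 (7).
From Z9: distances to unvisited — R6=13, P5=17, C1=23, Z6=24, M2=31. Nearest is R6 (13).
From R6: distances to unvisited — P5=14, C1=26, Z6=27, M2=34. Nearest is P5 (14).
From P5: distances to unvisited — C1=12, Z6=13, M2=20. Nearest is C1 (12).
From C1: distances to unvisited — M2=8, Z6=9. Nearest is M2 (8).
From M2: distances to unvisited — Z6=7. Nearest is Z6 (7).
Return Z6→HQ: 19.
Total = 7 + 13 + 14 + 12 + 8 + 7 + 19 = 80.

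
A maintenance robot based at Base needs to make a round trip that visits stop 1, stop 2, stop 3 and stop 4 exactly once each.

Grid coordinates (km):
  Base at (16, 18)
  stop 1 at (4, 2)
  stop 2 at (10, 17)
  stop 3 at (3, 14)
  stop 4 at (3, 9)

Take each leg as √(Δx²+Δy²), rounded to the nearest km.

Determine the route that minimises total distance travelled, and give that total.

Shortest round trip = 46 km.

With 4 stops there are 4!/2 = 12 distinct round trips (a route and its reverse cost the same).
Base-stop 1-stop 2-stop 3-stop 4-Base: 20+16+8+5+16 = 65
Base-stop 1-stop 2-stop 4-stop 3-Base: 20+16+11+5+14 = 66
Base-stop 1-stop 3-stop 2-stop 4-Base: 20+12+8+11+16 = 67
Base-stop 1-stop 3-stop 4-stop 2-Base: 20+12+5+11+6 = 54
Base-stop 1-stop 4-stop 2-stop 3-Base: 20+7+11+8+14 = 60
Base-stop 1-stop 4-stop 3-stop 2-Base: 20+7+5+8+6 = 46
Base-stop 2-stop 1-stop 3-stop 4-Base: 6+16+12+5+16 = 55
Base-stop 2-stop 1-stop 4-stop 3-Base: 6+16+7+5+14 = 48
Base-stop 2-stop 3-stop 1-stop 4-Base: 6+8+12+7+16 = 49
Base-stop 2-stop 4-stop 1-stop 3-Base: 6+11+7+12+14 = 50
Base-stop 3-stop 1-stop 2-stop 4-Base: 14+12+16+11+16 = 69
Base-stop 3-stop 2-stop 1-stop 4-Base: 14+8+16+7+16 = 61
The minimum is 46.
One optimal route: Base → stop 1 → stop 4 → stop 3 → stop 2 → Base (or its reverse).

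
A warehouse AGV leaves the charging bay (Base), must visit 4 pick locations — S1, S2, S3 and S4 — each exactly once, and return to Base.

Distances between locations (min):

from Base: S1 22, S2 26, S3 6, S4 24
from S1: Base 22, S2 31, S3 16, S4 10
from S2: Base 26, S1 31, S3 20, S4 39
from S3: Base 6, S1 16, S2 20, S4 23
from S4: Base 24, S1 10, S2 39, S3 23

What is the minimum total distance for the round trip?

Base → S1 → S2 → S3 → S4 → Base: 22+31+20+23+24 = 120
Base → S1 → S2 → S4 → S3 → Base: 22+31+39+23+6 = 121
Base → S1 → S3 → S2 → S4 → Base: 22+16+20+39+24 = 121
Base → S1 → S3 → S4 → S2 → Base: 22+16+23+39+26 = 126
Base → S1 → S4 → S2 → S3 → Base: 22+10+39+20+6 = 97
Base → S1 → S4 → S3 → S2 → Base: 22+10+23+20+26 = 101
Base → S2 → S1 → S3 → S4 → Base: 26+31+16+23+24 = 120
Base → S2 → S1 → S4 → S3 → Base: 26+31+10+23+6 = 96
Base → S2 → S3 → S1 → S4 → Base: 26+20+16+10+24 = 96
Base → S2 → S4 → S1 → S3 → Base: 26+39+10+16+6 = 97
Base → S3 → S1 → S2 → S4 → Base: 6+16+31+39+24 = 116
Base → S3 → S2 → S1 → S4 → Base: 6+20+31+10+24 = 91
The minimum is 91.
One optimal route: Base → S3 → S2 → S1 → S4 → Base (or its reverse).

Minimum total distance: 91 min.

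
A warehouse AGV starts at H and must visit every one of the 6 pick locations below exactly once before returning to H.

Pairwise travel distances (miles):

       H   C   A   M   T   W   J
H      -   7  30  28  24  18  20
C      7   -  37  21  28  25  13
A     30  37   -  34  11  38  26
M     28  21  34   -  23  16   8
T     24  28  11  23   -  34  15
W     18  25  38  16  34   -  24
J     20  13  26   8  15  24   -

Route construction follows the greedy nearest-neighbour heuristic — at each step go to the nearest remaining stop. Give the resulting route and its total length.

At H the remaining stops are C 7, W 18, J 20, T 24, M 28, A 30; go to C.
At C the remaining stops are J 13, M 21, W 25, T 28, A 37; go to J.
At J the remaining stops are M 8, T 15, W 24, A 26; go to M.
At M the remaining stops are W 16, T 23, A 34; go to W.
At W the remaining stops are T 34, A 38; go to T.
At T the remaining stops are A 11; go to A.
Return A→H: 30.
Total = 7 + 13 + 8 + 16 + 34 + 11 + 30 = 119.

119 miles along H → C → J → M → W → T → A → H.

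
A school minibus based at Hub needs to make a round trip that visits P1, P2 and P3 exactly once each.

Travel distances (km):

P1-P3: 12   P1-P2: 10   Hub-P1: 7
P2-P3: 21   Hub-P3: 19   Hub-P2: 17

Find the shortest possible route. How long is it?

Minimum total distance: 57 km.

There are 3 distinct closed tours to check (reversals are equivalent).
Hub→P1→P2→P3→Hub: 7+10+21+19 = 57
Hub→P1→P3→P2→Hub: 7+12+21+17 = 57
Hub→P2→P1→P3→Hub: 17+10+12+19 = 58
The minimum is 57.
One optimal route: Hub → P1 → P2 → P3 → Hub (or its reverse).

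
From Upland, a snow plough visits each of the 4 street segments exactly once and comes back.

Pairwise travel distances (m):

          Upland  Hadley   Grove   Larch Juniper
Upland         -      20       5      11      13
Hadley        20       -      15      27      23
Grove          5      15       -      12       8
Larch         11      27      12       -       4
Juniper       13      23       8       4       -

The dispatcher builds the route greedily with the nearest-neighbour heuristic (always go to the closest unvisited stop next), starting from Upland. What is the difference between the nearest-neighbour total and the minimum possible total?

Upland: Grove=5, Larch=11, Juniper=13, Hadley=20 ⇒ Grove
Grove: Juniper=8, Larch=12, Hadley=15 ⇒ Juniper
Juniper: Larch=4, Hadley=23 ⇒ Larch
Larch: Hadley=27 ⇒ Hadley
NN route Upland → Grove → Juniper → Larch → Hadley → Upland costs 64.
Optimal: Upland → Hadley → Grove → Juniper → Larch → Upland costs 58 (by enumerating all 12 distinct tours).
Excess = 64 − 58 = 6.

The nearest-neighbour route is 6 m longer than optimal.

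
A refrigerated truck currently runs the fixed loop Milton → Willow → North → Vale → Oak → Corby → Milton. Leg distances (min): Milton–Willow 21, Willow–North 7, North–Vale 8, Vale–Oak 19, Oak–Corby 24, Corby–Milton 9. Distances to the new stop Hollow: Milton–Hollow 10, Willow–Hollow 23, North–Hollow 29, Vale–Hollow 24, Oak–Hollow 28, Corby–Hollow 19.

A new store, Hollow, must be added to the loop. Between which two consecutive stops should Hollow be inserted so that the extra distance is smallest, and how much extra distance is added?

Minimum extra distance: 12 min, inserting Hollow between Milton and Willow.

Insertion cost between consecutive stops i–j is d(i,Hollow) + d(Hollow,j) − d(i,j):
  between Milton and Willow: 10 + 23 − 21 = 12
  between Willow and North: 23 + 29 − 7 = 45
  between North and Vale: 29 + 24 − 8 = 45
  between Vale and Oak: 24 + 28 − 19 = 33
  between Oak and Corby: 28 + 19 − 24 = 23
  between Corby and Milton: 19 + 10 − 9 = 20
Cheapest insertion is between Milton and Willow, adding 12.
New total = 88 + 12 = 100.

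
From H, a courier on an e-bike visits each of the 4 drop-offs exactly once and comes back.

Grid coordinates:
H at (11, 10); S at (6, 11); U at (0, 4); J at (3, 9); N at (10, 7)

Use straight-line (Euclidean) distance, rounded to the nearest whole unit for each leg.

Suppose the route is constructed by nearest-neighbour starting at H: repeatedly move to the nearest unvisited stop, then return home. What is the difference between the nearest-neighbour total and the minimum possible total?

The nearest-neighbour route is 4 longer than optimal.

From H: N=3, S=5, J=8, U=13 → choose N (3).
From N: S=6, J=7, U=10 → choose S (6).
From S: J=4, U=9 → choose J (4).
From J: U=6 → choose U (6).
NN route H → N → S → J → U → H costs 32.
Optimal: H → S → J → U → N → H costs 28 (by enumerating all 12 distinct tours).
Excess = 32 − 28 = 4.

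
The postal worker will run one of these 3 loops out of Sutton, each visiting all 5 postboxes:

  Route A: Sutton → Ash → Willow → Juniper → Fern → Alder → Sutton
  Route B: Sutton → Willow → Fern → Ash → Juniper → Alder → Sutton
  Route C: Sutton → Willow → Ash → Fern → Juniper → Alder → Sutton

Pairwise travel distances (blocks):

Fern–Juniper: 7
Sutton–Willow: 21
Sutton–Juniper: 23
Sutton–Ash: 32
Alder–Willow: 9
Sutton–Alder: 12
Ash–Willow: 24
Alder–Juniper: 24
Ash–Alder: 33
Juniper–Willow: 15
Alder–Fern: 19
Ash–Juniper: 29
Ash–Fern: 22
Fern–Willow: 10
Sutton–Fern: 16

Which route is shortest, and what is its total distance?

Route A: 32 + 24 + 15 + 7 + 19 + 12 = 109
Route B: 21 + 10 + 22 + 29 + 24 + 12 = 118
Route C: 21 + 24 + 22 + 7 + 24 + 12 = 110

109 blocks — Route A is the shortest.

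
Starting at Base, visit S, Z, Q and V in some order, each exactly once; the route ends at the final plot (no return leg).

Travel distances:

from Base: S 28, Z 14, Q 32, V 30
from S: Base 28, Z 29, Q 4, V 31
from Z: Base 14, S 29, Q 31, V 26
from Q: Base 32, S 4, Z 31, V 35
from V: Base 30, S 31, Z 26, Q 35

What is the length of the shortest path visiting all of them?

There are 4! = 24 possible orderings.
Base - S - Z - Q - V: 28+29+31+35 = 123
Base - S - Z - V - Q: 28+29+26+35 = 118
Base - S - Q - Z - V: 28+4+31+26 = 89
Base - S - Q - V - Z: 28+4+35+26 = 93
Base - S - V - Z - Q: 28+31+26+31 = 116
Base - S - V - Q - Z: 28+31+35+31 = 125
Base - Z - S - Q - V: 14+29+4+35 = 82
Base - Z - S - V - Q: 14+29+31+35 = 109
Base - Z - Q - S - V: 14+31+4+31 = 80
Base - Z - Q - V - S: 14+31+35+31 = 111
Base - Z - V - S - Q: 14+26+31+4 = 75
Base - Z - V - Q - S: 14+26+35+4 = 79
Base - Q - S - Z - V: 32+4+29+26 = 91
Base - Q - S - V - Z: 32+4+31+26 = 93
… (10 more)
The minimum is 75.
One shortest path: Base → Z → V → S → Q.

75 — the minimum one-way total.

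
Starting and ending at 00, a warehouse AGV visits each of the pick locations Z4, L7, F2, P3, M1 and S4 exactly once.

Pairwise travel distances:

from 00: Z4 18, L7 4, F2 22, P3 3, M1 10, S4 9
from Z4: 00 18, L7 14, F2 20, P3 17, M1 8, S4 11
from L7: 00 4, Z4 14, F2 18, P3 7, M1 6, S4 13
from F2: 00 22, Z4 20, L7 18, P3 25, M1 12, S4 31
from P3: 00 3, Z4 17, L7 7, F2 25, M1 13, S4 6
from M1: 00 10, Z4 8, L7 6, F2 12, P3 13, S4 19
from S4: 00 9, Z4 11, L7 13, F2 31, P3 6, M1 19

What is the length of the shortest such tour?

62 — the shortest possible round trip.

With 6 stops there are 6!/2 = 360 distinct round trips (a route and its reverse cost the same).
00 - Z4 - L7 - F2 - P3 - M1 - S4 - 00: 18+14+18+25+13+19+9 = 116
00 - Z4 - L7 - F2 - P3 - S4 - M1 - 00: 18+14+18+25+6+19+10 = 110
00 - Z4 - L7 - F2 - M1 - P3 - S4 - 00: 18+14+18+12+13+6+9 = 90
00 - Z4 - L7 - F2 - M1 - S4 - P3 - 00: 18+14+18+12+19+6+3 = 90
00 - Z4 - L7 - F2 - S4 - P3 - M1 - 00: 18+14+18+31+6+13+10 = 110
00 - Z4 - L7 - F2 - S4 - M1 - P3 - 00: 18+14+18+31+19+13+3 = 116
00 - Z4 - L7 - P3 - F2 - M1 - S4 - 00: 18+14+7+25+12+19+9 = 104
00 - Z4 - L7 - P3 - F2 - S4 - M1 - 00: 18+14+7+25+31+19+10 = 124
… (352 more)
00 - L7 - F2 - M1 - Z4 - S4 - P3 - 00: 4+18+12+8+11+6+3 = 62  ← best
The minimum is 62.
One optimal route: 00 → L7 → F2 → M1 → Z4 → S4 → P3 → 00 (or its reverse).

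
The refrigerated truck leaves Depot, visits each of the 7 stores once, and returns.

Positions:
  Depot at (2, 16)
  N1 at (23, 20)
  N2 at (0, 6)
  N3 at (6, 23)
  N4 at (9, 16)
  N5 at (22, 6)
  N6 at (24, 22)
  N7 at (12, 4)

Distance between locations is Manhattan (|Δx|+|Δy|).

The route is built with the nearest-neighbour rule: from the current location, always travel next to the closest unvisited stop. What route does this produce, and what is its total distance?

Depot → [N4:7 / N3:11 / N2:12 / N7:22 / N1:25 / N6:28 / N5:30] → N4 (7)
N4 → [N3:10 / N7:15 / N1:18 / N2:19 / N6:21 / N5:23] → N3 (10)
N3 → [N6:19 / N1:20 / N2:23 / N7:25 / N5:33] → N6 (19)
N6 → [N1:3 / N5:18 / N7:30 / N2:40] → N1 (3)
N1 → [N5:15 / N7:27 / N2:37] → N5 (15)
N5 → [N7:12 / N2:22] → N7 (12)
N7 → [N2:14] → N2 (14)
Return N2→Depot: 12.
Total = 7 + 10 + 19 + 3 + 15 + 12 + 14 + 12 = 92.

Nearest-neighbour total = 92; route Depot → N4 → N3 → N6 → N1 → N5 → N7 → N2 → Depot.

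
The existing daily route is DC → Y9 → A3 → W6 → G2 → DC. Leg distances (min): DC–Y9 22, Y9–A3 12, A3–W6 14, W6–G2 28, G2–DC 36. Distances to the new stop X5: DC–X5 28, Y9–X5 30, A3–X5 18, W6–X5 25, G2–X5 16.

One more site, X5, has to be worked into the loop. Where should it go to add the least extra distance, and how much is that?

Insertion cost between consecutive stops i–j is d(i,X5) + d(X5,j) − d(i,j):
  between DC and Y9: 28 + 30 − 22 = 36
  between Y9 and A3: 30 + 18 − 12 = 36
  between A3 and W6: 18 + 25 − 14 = 29
  between W6 and G2: 25 + 16 − 28 = 13
  between G2 and DC: 16 + 28 − 36 = 8
Cheapest insertion is between G2 and DC, adding 8.
New total = 112 + 8 = 120.

Adding 8 min by placing X5 on the G2–DC leg.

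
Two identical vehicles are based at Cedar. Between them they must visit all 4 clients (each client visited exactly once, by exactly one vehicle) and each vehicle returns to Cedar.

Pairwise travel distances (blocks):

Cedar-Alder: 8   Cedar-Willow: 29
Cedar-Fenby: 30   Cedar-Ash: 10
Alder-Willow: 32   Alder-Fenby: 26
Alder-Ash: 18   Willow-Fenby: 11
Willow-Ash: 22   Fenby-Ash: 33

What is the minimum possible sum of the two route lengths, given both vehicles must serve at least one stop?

89 blocks — the smallest possible combined total.

Check every non-empty split of the stops between the two vehicles; for each half take its own optimal tour:
  {Alder} + {Willow, Fenby, Ash}: 16 + 73 = 89
  {Willow} + {Alder, Fenby, Ash}: 58 + 77 = 135
  {Alder, Willow} + {Fenby, Ash}: 69 + 73 = 142
  {Fenby} + {Alder, Willow, Ash}: 60 + 72 = 132
  {Alder, Fenby} + {Willow, Ash}: 64 + 61 = 125
  {Willow, Fenby} + {Alder, Ash}: 70 + 36 = 106
  … (7 splits in total)
Best: vehicle 1 Cedar → Alder → Cedar = 16; vehicle 2 Cedar → Fenby → Willow → Ash → Cedar = 73; combined 89.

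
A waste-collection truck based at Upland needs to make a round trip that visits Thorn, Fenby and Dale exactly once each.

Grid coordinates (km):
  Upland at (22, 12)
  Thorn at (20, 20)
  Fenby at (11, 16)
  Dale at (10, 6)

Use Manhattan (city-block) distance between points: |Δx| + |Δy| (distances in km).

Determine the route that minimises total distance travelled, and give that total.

Upland→Thorn→Fenby→Dale→Upland: 10+13+11+18 = 52
Upland→Thorn→Dale→Fenby→Upland: 10+24+11+15 = 60
Upland→Fenby→Thorn→Dale→Upland: 15+13+24+18 = 70
The minimum is 52.
One optimal route: Upland → Thorn → Fenby → Dale → Upland (or its reverse).

Shortest round trip = 52 km.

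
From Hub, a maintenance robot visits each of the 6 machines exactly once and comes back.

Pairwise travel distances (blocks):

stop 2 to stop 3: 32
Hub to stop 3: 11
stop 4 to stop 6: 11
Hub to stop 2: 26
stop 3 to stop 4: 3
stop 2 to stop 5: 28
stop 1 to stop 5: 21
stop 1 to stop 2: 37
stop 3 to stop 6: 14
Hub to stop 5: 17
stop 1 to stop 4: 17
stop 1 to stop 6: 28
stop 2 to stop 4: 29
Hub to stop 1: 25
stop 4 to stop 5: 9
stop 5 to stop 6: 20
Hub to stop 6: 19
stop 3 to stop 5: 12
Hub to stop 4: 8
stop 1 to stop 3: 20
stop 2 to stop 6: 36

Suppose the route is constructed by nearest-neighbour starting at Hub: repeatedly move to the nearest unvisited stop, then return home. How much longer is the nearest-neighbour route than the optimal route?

Excess over optimum: 6 blocks.

From Hub: stop 4=8, stop 3=11, stop 5=17, stop 6=19, stop 1=25, stop 2=26 → choose stop 4 (8).
From stop 4: stop 3=3, stop 5=9, stop 6=11, stop 1=17, stop 2=29 → choose stop 3 (3).
From stop 3: stop 5=12, stop 6=14, stop 1=20, stop 2=32 → choose stop 5 (12).
From stop 5: stop 6=20, stop 1=21, stop 2=28 → choose stop 6 (20).
From stop 6: stop 1=28, stop 2=36 → choose stop 1 (28).
From stop 1: stop 2=37 → choose stop 2 (37).
NN route Hub → stop 4 → stop 3 → stop 5 → stop 6 → stop 1 → stop 2 → Hub costs 134.
Optimal: Hub → stop 2 → stop 5 → stop 1 → stop 3 → stop 4 → stop 6 → Hub costs 128 (by enumerating all 360 distinct tours).
Excess = 134 − 128 = 6.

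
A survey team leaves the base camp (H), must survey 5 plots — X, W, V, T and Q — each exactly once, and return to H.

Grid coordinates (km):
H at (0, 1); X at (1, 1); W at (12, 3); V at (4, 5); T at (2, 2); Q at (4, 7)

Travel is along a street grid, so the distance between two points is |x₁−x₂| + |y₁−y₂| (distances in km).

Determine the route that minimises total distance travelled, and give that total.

Shortest round trip = 36 km.

H - X - W - V - T - Q - H: 1+13+10+5+7+10 = 46
H - X - W - V - Q - T - H: 1+13+10+2+7+3 = 36
H - X - W - T - V - Q - H: 1+13+11+5+2+10 = 42
H - X - W - T - Q - V - H: 1+13+11+7+2+8 = 42
H - X - W - Q - V - T - H: 1+13+12+2+5+3 = 36
H - X - W - Q - T - V - H: 1+13+12+7+5+8 = 46
H - X - V - W - T - Q - H: 1+7+10+11+7+10 = 46
H - X - V - W - Q - T - H: 1+7+10+12+7+3 = 40
H - X - V - T - W - Q - H: 1+7+5+11+12+10 = 46
H - X - V - T - Q - W - H: 1+7+5+7+12+14 = 46
H - X - V - Q - W - T - H: 1+7+2+12+11+3 = 36
H - X - V - Q - T - W - H: 1+7+2+7+11+14 = 42
H - X - T - W - V - Q - H: 1+2+11+10+2+10 = 36
H - X - T - W - Q - V - H: 1+2+11+12+2+8 = 36
… (46 more)
The minimum is 36.
One optimal route: H → X → W → V → Q → T → H (or its reverse).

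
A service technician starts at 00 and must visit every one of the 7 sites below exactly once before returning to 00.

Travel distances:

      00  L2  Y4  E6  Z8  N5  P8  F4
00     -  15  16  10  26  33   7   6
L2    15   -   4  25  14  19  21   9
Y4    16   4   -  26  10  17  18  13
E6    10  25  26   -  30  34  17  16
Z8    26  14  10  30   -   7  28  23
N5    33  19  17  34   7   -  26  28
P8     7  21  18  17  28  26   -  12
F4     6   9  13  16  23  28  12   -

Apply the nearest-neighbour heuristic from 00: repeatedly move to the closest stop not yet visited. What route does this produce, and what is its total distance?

89 along 00 → F4 → L2 → Y4 → Z8 → N5 → P8 → E6 → 00.

00 → [F4:6 / P8:7 / E6:10 / L2:15 / Y4:16 / Z8:26 / N5:33] → F4 (6)
F4 → [L2:9 / P8:12 / Y4:13 / E6:16 / Z8:23 / N5:28] → L2 (9)
L2 → [Y4:4 / Z8:14 / N5:19 / P8:21 / E6:25] → Y4 (4)
Y4 → [Z8:10 / N5:17 / P8:18 / E6:26] → Z8 (10)
Z8 → [N5:7 / P8:28 / E6:30] → N5 (7)
N5 → [P8:26 / E6:34] → P8 (26)
P8 → [E6:17] → E6 (17)
Return E6→00: 10.
Total = 6 + 9 + 4 + 10 + 7 + 26 + 17 + 10 = 89.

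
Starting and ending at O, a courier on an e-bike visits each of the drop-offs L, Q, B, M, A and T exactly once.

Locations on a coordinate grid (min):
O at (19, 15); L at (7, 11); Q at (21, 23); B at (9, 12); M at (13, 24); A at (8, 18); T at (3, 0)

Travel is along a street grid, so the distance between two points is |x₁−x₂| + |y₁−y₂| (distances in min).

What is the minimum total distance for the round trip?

O → L → Q → B → M → A → T → O: 16+26+23+16+11+23+31 = 146
O → L → Q → B → M → T → A → O: 16+26+23+16+34+23+14 = 152
O → L → Q → B → A → M → T → O: 16+26+23+7+11+34+31 = 148
O → L → Q → B → A → T → M → O: 16+26+23+7+23+34+15 = 144
O → L → Q → B → T → M → A → O: 16+26+23+18+34+11+14 = 142
O → L → Q → B → T → A → M → O: 16+26+23+18+23+11+15 = 132
O → L → Q → M → B → A → T → O: 16+26+9+16+7+23+31 = 128
O → L → Q → M → B → T → A → O: 16+26+9+16+18+23+14 = 122
… (352 more)
O → Q → M → A → L → T → B → O: 10+9+11+8+15+18+13 = 84  ← best
The minimum is 84.
One optimal route: O → Q → M → A → L → T → B → O (or its reverse).

Shortest round trip = 84 min.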